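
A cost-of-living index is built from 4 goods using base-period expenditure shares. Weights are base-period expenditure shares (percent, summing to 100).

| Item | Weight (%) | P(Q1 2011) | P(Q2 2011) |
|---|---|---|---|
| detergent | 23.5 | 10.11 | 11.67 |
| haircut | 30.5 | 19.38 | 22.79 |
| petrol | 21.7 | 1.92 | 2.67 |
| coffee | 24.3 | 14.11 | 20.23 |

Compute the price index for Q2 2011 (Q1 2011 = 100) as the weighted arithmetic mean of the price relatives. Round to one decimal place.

detergent: 23.5 × (11.67/10.11) = 23.5 × 1.154303 = 27.1261
haircut: 30.5 × (22.79/19.38) = 30.5 × 1.175955 = 35.8666
petrol: 21.7 × (2.67/1.92) = 21.7 × 1.390625 = 30.1766
coffee: 24.3 × (20.23/14.11) = 24.3 × 1.433735 = 34.8398
Index = Σ wᵢ·(p₁ᵢ/p₀ᵢ) = 27.1261 + 35.8666 + 30.1766 + 34.8398 = 128.0090

128.0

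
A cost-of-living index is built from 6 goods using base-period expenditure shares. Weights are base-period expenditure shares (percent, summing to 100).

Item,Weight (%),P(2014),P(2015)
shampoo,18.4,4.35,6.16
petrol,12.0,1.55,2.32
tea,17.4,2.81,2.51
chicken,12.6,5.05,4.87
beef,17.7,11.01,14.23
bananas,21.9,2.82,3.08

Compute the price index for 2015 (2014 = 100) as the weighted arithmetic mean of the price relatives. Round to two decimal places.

shampoo: 18.4 × (6.16/4.35) = 18.4 × 1.416092 = 26.0561
petrol: 12.0 × (2.32/1.55) = 12.0 × 1.496774 = 17.9613
tea: 17.4 × (2.51/2.81) = 17.4 × 0.893238 = 15.5423
chicken: 12.6 × (4.87/5.05) = 12.6 × 0.964356 = 12.1509
beef: 17.7 × (14.23/11.01) = 17.7 × 1.292461 = 22.8766
bananas: 21.9 × (3.08/2.82) = 21.9 × 1.092199 = 23.9191
Index = Σ wᵢ·(p₁ᵢ/p₀ᵢ) = 26.0561 + 17.9613 + 15.5423 + 12.1509 + 22.8766 + 23.9191 = 118.5063

118.51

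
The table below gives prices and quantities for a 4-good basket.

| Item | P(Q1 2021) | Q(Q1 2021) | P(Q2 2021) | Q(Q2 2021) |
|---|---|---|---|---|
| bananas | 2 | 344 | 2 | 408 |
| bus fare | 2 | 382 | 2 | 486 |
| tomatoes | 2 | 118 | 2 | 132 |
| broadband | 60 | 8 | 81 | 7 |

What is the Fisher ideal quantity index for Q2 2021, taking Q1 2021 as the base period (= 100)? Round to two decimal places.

113.06

Laspeyres component (base-period weights):
ΣP(Q1 2021)Q(Q2 2021) = 2×408 + 2×486 + 2×132 + 60×7 = 816 + 972 + 264 + 420 = 2472
ΣP(Q1 2021)Q(Q1 2021) = 2×344 + 2×382 + 2×118 + 60×8 = 688 + 764 + 236 + 480 = 2168
L = 2472 / 2168 × 100 = 114.0221
Paasche component (current-period weights):
ΣP(Q2 2021)Q(Q2 2021) = 2×408 + 2×486 + 2×132 + 81×7 = 816 + 972 + 264 + 567 = 2619
ΣP(Q2 2021)Q(Q1 2021) = 2×344 + 2×382 + 2×118 + 81×8 = 688 + 764 + 236 + 648 = 2336
P = 2619 / 2336 × 100 = 112.1147
Fisher = √(L × P) = √(114.0221 × 112.1147) = 113.0644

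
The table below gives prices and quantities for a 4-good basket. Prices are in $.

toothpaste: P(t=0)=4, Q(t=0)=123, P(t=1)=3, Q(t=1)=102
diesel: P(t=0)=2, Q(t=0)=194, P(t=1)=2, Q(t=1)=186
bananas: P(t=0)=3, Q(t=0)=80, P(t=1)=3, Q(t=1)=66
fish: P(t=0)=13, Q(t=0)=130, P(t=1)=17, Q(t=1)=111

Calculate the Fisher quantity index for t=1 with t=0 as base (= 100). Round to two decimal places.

Laspeyres component (base-period weights):
ΣP(t=0)Q(t=1) = 4×102 + 2×186 + 3×66 + 13×111 = 408 + 372 + 198 + 1443 = 2421
ΣP(t=0)Q(t=0) = 4×123 + 2×194 + 3×80 + 13×130 = 492 + 388 + 240 + 1690 = 2810
L = 2421 / 2810 × 100 = 86.1566
Paasche component (current-period weights):
ΣP(t=1)Q(t=1) = 3×102 + 2×186 + 3×66 + 17×111 = 306 + 372 + 198 + 1887 = 2763
ΣP(t=1)Q(t=0) = 3×123 + 2×194 + 3×80 + 17×130 = 369 + 388 + 240 + 2210 = 3207
P = 2763 / 3207 × 100 = 86.1553
Fisher = √(L × P) = √(86.1566 × 86.1553) = 86.1559

86.16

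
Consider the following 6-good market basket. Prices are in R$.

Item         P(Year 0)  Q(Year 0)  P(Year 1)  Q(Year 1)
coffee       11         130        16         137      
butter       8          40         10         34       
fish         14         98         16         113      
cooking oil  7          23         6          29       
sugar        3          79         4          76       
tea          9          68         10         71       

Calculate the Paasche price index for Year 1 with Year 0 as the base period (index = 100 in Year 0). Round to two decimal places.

124.76

Paasche price index uses current-period quantities as weights.
ΣP(Year 1)·Q(Year 1) = 16×137 + 10×34 + 16×113 + 6×29 + 4×76 + 10×71 = 2192 + 340 + 1808 + 174 + 304 + 710 = 5528
ΣP(Year 0)·Q(Year 1) = 11×137 + 8×34 + 14×113 + 7×29 + 3×76 + 9×71 = 1507 + 272 + 1582 + 203 + 228 + 639 = 4431
Index = 5528 / 4431 × 100 = 124.7574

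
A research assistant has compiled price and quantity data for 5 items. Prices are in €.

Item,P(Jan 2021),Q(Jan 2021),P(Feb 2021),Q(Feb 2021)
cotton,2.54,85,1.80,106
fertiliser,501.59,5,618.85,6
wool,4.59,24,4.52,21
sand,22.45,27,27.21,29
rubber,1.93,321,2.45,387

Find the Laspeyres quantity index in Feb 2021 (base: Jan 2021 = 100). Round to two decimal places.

Laspeyres quantity index uses base-period prices as weights.
ΣP(Jan 2021)·Q(Feb 2021) = 2.54×106 + 501.59×6 + 4.59×21 + 22.45×29 + 1.93×387 = 269.24 + 3009.54 + 96.39 + 651.05 + 746.91 = 4773.13
ΣP(Jan 2021)·Q(Jan 2021) = 2.54×85 + 501.59×5 + 4.59×24 + 22.45×27 + 1.93×321 = 215.9 + 2507.95 + 110.16 + 606.15 + 619.53 = 4059.69
Index = 4773.13 / 4059.69 × 100 = 117.5738

117.57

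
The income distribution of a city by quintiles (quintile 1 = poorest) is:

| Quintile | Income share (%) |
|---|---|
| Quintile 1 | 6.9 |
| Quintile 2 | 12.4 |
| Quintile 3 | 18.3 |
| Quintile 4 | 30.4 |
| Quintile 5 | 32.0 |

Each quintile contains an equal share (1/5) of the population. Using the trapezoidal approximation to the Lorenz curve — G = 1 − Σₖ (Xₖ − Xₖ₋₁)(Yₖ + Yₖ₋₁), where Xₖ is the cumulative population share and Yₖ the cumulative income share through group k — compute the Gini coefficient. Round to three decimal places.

0.273

Cumulative income shares Yₖ: 0.0690, 0.1930, 0.3760, 0.6800, 1.0000
Σ (Xₖ−Xₖ₋₁)(Yₖ+Yₖ₋₁) = (1/5)(0.0690+0.0000) + (1/5)(0.1930+0.0690) + (1/5)(0.3760+0.1930) + (1/5)(0.6800+0.3760) + (1/5)(1.0000+0.6800)
  = 0.0138 + 0.0524 + 0.1138 + 0.2112 + 0.3360 = 0.7272
G = 1 − 0.7272 = 0.2728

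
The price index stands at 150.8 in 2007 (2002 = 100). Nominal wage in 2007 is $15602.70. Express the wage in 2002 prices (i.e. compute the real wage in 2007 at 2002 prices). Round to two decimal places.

10346.62

Real = Nominal ÷ (Index/100) = 15602.70 ÷ (150.8/100)
     = 15602.70 ÷ 1.508 = 10346.6180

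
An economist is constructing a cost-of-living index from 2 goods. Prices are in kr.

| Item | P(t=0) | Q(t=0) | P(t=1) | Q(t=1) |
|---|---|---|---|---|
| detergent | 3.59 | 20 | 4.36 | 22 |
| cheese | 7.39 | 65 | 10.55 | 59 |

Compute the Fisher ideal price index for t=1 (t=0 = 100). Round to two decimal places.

139.74

Laspeyres component (base-period weights):
ΣP(t=1)Q(t=0) = 4.36×20 + 10.55×65 = 87.2 + 685.75 = 772.95
ΣP(t=0)Q(t=0) = 3.59×20 + 7.39×65 = 71.8 + 480.35 = 552.15
L = 772.95 / 552.15 × 100 = 139.9891
Paasche component (current-period weights):
ΣP(t=1)Q(t=1) = 4.36×22 + 10.55×59 = 95.92 + 622.45 = 718.37
ΣP(t=0)Q(t=1) = 3.59×22 + 7.39×59 = 78.98 + 436.01 = 514.99
P = 718.37 / 514.99 × 100 = 139.4920
Fisher = √(L × P) = √(139.9891 × 139.4920) = 139.7404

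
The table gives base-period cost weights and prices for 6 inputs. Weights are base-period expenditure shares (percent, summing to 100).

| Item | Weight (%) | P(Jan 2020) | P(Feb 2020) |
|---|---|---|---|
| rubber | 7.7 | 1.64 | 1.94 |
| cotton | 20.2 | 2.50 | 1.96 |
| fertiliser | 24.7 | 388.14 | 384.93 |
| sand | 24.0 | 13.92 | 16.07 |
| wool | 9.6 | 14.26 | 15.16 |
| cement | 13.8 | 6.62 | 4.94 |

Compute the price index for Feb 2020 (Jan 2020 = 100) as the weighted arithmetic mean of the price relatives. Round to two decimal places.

97.65

rubber: 7.7 × (1.94/1.64) = 7.7 × 1.182927 = 9.1085
cotton: 20.2 × (1.96/2.50) = 20.2 × 0.784000 = 15.8368
fertiliser: 24.7 × (384.93/388.14) = 24.7 × 0.991730 = 24.4957
sand: 24.0 × (16.07/13.92) = 24.0 × 1.154454 = 27.7069
wool: 9.6 × (15.16/14.26) = 9.6 × 1.063114 = 10.2059
cement: 13.8 × (4.94/6.62) = 13.8 × 0.746224 = 10.2979
Index = Σ wᵢ·(p₁ᵢ/p₀ᵢ) = 9.1085 + 15.8368 + 24.4957 + 27.7069 + 10.2059 + 10.2979 = 97.6517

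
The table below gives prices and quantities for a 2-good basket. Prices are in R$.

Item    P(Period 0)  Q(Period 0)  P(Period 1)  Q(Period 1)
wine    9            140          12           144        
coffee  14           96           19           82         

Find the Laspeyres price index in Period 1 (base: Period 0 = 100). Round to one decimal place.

Laspeyres price index uses base-period quantities as weights.
ΣP(Period 1)·Q(Period 0) = 12×140 + 19×96 = 1680 + 1824 = 3504
ΣP(Period 0)·Q(Period 0) = 9×140 + 14×96 = 1260 + 1344 = 2604
Index = 3504 / 2604 × 100 = 134.5622

134.6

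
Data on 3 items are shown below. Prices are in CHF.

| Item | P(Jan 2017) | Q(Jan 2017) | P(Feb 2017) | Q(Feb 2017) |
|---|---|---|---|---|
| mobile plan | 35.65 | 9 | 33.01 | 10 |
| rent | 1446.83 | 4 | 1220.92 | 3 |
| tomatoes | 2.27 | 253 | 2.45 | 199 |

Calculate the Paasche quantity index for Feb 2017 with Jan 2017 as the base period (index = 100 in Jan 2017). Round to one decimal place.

Paasche quantity index uses current-period prices as weights.
ΣP(Feb 2017)·Q(Feb 2017) = 33.01×10 + 1220.92×3 + 2.45×199 = 330.1 + 3662.76 + 487.55 = 4480.41
ΣP(Feb 2017)·Q(Jan 2017) = 33.01×9 + 1220.92×4 + 2.45×253 = 297.09 + 4883.68 + 619.85 = 5800.62
Index = 4480.41 / 5800.62 × 100 = 77.2402

77.2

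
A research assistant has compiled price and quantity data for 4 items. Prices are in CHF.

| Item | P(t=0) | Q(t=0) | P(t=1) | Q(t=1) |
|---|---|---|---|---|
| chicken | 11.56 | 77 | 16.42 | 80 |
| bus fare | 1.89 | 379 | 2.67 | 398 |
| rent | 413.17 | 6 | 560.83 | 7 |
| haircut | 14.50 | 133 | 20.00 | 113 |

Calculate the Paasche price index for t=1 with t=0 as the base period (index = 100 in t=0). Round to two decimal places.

Paasche price index uses current-period quantities as weights.
ΣP(t=1)·Q(t=1) = 16.42×80 + 2.67×398 + 560.83×7 + 20.00×113 = 1313.6 + 1062.66 + 3925.81 + 2260 = 8562.07
ΣP(t=0)·Q(t=1) = 11.56×80 + 1.89×398 + 413.17×7 + 14.50×113 = 924.8 + 752.22 + 2892.19 + 1638.5 = 6207.71
Index = 8562.07 / 6207.71 × 100 = 137.9264

137.93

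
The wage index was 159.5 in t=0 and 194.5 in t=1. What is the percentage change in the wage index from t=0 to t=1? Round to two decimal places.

21.94%

Change = (194.5 − 159.5) / 159.5 × 100
       = 35.0 / 159.5 × 100 = 21.9436%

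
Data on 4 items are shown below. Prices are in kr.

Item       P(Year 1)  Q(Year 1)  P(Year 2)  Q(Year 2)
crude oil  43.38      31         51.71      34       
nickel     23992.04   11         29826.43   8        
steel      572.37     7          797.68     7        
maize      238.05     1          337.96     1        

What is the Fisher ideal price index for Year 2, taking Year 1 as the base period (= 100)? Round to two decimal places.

Laspeyres component (base-period weights):
ΣP(Year 2)Q(Year 1) = 51.71×31 + 29826.43×11 + 797.68×7 + 337.96×1 = 1603.01 + 328090.73 + 5583.76 + 337.96 = 335615.46
ΣP(Year 1)Q(Year 1) = 43.38×31 + 23992.04×11 + 572.37×7 + 238.05×1 = 1344.78 + 263912.44 + 4006.59 + 238.05 = 269501.86
L = 335615.46 / 269501.86 × 100 = 124.5318
Paasche component (current-period weights):
ΣP(Year 2)Q(Year 2) = 51.71×34 + 29826.43×8 + 797.68×7 + 337.96×1 = 1758.14 + 238611.44 + 5583.76 + 337.96 = 246291.3
ΣP(Year 1)Q(Year 2) = 43.38×34 + 23992.04×8 + 572.37×7 + 238.05×1 = 1474.92 + 191936.32 + 4006.59 + 238.05 = 197655.88
P = 246291.3 / 197655.88 × 100 = 124.6061
Fisher = √(L × P) = √(124.5318 × 124.6061) = 124.5689

124.57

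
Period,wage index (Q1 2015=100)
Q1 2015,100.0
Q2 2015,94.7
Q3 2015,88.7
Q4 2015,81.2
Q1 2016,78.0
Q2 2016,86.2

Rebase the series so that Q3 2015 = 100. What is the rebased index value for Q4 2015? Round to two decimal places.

Rebased(Q4 2015) = 81.2 / 88.7 × 100 = 91.5445

91.54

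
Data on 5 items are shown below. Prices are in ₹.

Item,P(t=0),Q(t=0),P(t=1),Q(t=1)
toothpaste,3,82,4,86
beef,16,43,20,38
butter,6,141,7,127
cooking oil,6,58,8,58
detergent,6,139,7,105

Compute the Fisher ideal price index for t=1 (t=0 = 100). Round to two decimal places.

Laspeyres component (base-period weights):
ΣP(t=1)Q(t=0) = 4×82 + 20×43 + 7×141 + 8×58 + 7×139 = 328 + 860 + 987 + 464 + 973 = 3612
ΣP(t=0)Q(t=0) = 3×82 + 16×43 + 6×141 + 6×58 + 6×139 = 246 + 688 + 846 + 348 + 834 = 2962
L = 3612 / 2962 × 100 = 121.9446
Paasche component (current-period weights):
ΣP(t=1)Q(t=1) = 4×86 + 20×38 + 7×127 + 8×58 + 7×105 = 344 + 760 + 889 + 464 + 735 = 3192
ΣP(t=0)Q(t=1) = 3×86 + 16×38 + 6×127 + 6×58 + 6×105 = 258 + 608 + 762 + 348 + 630 = 2606
P = 3192 / 2606 × 100 = 122.4866
Fisher = √(L × P) = √(121.9446 × 122.4866) = 122.2153

122.22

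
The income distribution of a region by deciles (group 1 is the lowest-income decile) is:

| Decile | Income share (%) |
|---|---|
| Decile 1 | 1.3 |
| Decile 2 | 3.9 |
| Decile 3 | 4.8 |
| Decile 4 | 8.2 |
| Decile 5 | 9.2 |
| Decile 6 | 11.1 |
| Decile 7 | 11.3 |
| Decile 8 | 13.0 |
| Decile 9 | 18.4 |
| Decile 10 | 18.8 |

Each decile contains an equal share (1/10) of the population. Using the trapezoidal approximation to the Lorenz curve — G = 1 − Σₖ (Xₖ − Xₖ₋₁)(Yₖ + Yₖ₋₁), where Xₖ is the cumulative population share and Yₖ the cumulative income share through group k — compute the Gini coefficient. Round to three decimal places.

Cumulative income shares Yₖ: 0.0130, 0.0520, 0.1000, 0.1820, 0.2740, 0.3850, 0.4980, 0.6280, 0.8120, 1.0000
Σ (Xₖ−Xₖ₋₁)(Yₖ+Yₖ₋₁) = (1/10)(0.0130+0.0000) + (1/10)(0.0520+0.0130) + (1/10)(0.1000+0.0520) + (1/10)(0.1820+0.1000) + (1/10)(0.2740+0.1820) + (1/10)(0.3850+0.2740) + (1/10)(0.4980+0.3850) + (1/10)(0.6280+0.4980) + (1/10)(0.8120+0.6280) + (1/10)(1.0000+0.8120)
  = 0.0013 + 0.0065 + 0.0152 + 0.0282 + 0.0456 + 0.0659 + 0.0883 + 0.1126 + 0.1440 + 0.1812 = 0.6888
G = 1 − 0.6888 = 0.3112

0.311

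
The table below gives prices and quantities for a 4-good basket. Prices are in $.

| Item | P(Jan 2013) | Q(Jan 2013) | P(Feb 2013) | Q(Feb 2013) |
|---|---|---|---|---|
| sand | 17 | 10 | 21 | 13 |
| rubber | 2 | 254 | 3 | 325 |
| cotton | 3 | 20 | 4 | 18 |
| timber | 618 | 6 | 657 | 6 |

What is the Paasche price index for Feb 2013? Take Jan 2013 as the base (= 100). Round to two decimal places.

Paasche price index uses current-period quantities as weights.
ΣP(Feb 2013)·Q(Feb 2013) = 21×13 + 3×325 + 4×18 + 657×6 = 273 + 975 + 72 + 3942 = 5262
ΣP(Jan 2013)·Q(Feb 2013) = 17×13 + 2×325 + 3×18 + 618×6 = 221 + 650 + 54 + 3708 = 4633
Index = 5262 / 4633 × 100 = 113.5765

113.58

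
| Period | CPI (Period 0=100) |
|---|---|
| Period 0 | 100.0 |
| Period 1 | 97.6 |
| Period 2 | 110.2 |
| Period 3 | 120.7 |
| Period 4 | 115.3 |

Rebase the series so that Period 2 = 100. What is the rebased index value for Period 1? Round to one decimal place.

88.6

Rebased(Period 1) = 97.6 / 110.2 × 100 = 88.5662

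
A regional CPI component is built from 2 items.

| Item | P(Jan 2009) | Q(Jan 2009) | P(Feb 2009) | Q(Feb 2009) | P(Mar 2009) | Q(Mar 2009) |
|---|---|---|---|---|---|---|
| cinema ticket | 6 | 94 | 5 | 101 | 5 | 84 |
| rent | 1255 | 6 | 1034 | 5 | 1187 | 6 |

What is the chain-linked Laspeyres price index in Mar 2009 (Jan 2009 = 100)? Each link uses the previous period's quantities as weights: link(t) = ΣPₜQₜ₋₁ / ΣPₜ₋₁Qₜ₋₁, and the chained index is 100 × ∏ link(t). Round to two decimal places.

93.57

Link Jan 2009→Feb 2009:
ΣP(Feb 2009)Q(Jan 2009) = 5×94 + 1034×6 = 470 + 6204 = 6674
ΣP(Jan 2009)Q(Jan 2009) = 6×94 + 1255×6 = 564 + 7530 = 8094
link = 6674/8094 = 0.824561
Link Feb 2009→Mar 2009:
ΣP(Mar 2009)Q(Feb 2009) = 5×101 + 1187×5 = 505 + 5935 = 6440
ΣP(Feb 2009)Q(Feb 2009) = 5×101 + 1034×5 = 505 + 5170 = 5675
link = 6440/5675 = 1.134802
Chained index = 100 × 0.824561 × 1.134802 = 93.5714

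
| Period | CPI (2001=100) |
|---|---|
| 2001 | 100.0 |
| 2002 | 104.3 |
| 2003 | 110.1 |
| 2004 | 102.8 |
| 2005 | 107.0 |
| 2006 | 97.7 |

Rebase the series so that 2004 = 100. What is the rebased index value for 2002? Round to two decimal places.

Rebased(2002) = 104.3 / 102.8 × 100 = 101.4591

101.46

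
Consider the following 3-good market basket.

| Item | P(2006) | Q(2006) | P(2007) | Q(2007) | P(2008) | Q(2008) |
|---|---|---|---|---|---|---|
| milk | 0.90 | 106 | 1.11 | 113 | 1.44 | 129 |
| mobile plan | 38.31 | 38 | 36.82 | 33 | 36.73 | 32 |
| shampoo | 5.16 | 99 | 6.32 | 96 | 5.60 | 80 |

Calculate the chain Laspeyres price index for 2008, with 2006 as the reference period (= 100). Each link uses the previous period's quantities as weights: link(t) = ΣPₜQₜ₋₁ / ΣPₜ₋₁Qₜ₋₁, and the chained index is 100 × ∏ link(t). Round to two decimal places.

Link 2006→2007:
ΣP(2007)Q(2006) = 1.11×106 + 36.82×38 + 6.32×99 = 117.66 + 1399.16 + 625.68 = 2142.5
ΣP(2006)Q(2006) = 0.90×106 + 38.31×38 + 5.16×99 = 95.4 + 1455.78 + 510.84 = 2062.02
link = 2142.5/2062.02 = 1.039030
Link 2007→2008:
ΣP(2008)Q(2007) = 1.44×113 + 36.73×33 + 5.60×96 = 162.72 + 1212.09 + 537.6 = 1912.41
ΣP(2007)Q(2007) = 1.11×113 + 36.82×33 + 6.32×96 = 125.43 + 1215.06 + 606.72 = 1947.21
link = 1912.41/1947.21 = 0.982128
Chained index = 100 × 1.039030 × 0.982128 = 102.0460

102.05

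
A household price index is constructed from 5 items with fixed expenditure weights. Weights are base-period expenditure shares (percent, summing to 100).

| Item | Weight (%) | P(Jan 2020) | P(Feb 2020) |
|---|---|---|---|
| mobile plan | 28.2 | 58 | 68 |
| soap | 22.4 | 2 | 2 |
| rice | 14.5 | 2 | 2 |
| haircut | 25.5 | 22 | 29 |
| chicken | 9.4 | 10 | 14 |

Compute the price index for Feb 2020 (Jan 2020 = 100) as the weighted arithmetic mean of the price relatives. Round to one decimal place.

116.7

mobile plan: 28.2 × (68/58) = 28.2 × 1.172414 = 33.0621
soap: 22.4 × (2/2) = 22.4 × 1.000000 = 22.4000
rice: 14.5 × (2/2) = 14.5 × 1.000000 = 14.5000
haircut: 25.5 × (29/22) = 25.5 × 1.318182 = 33.6136
chicken: 9.4 × (14/10) = 9.4 × 1.400000 = 13.1600
Index = Σ wᵢ·(p₁ᵢ/p₀ᵢ) = 33.0621 + 22.4000 + 14.5000 + 33.6136 + 13.1600 = 116.7357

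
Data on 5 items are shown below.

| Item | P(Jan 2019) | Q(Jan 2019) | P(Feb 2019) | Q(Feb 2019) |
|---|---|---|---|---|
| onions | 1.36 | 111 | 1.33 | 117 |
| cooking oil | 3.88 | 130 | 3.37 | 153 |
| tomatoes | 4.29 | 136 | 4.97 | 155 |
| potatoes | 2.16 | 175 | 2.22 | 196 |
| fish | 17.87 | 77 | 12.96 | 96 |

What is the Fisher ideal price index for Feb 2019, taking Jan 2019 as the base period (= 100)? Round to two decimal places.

Laspeyres component (base-period weights):
ΣP(Feb 2019)Q(Jan 2019) = 1.33×111 + 3.37×130 + 4.97×136 + 2.22×175 + 12.96×77 = 147.63 + 438.1 + 675.92 + 388.5 + 997.92 = 2648.07
ΣP(Jan 2019)Q(Jan 2019) = 1.36×111 + 3.88×130 + 4.29×136 + 2.16×175 + 17.87×77 = 150.96 + 504.4 + 583.44 + 378 + 1375.99 = 2992.79
L = 2648.07 / 2992.79 × 100 = 88.4817
Paasche component (current-period weights):
ΣP(Feb 2019)Q(Feb 2019) = 1.33×117 + 3.37×153 + 4.97×155 + 2.22×196 + 12.96×96 = 155.61 + 515.61 + 770.35 + 435.12 + 1244.16 = 3120.85
ΣP(Jan 2019)Q(Feb 2019) = 1.36×117 + 3.88×153 + 4.29×155 + 2.16×196 + 17.87×96 = 159.12 + 593.64 + 664.95 + 423.36 + 1715.52 = 3556.59
P = 3120.85 / 3556.59 × 100 = 87.7484
Fisher = √(L × P) = √(88.4817 × 87.7484) = 88.1143

88.11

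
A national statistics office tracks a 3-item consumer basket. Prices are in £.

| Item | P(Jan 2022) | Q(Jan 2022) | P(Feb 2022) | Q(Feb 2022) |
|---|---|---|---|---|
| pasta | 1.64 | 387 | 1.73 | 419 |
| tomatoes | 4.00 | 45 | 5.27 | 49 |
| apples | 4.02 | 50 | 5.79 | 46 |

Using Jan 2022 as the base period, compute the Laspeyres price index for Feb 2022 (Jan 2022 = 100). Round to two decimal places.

117.77

Laspeyres price index uses base-period quantities as weights.
ΣP(Feb 2022)·Q(Jan 2022) = 1.73×387 + 5.27×45 + 5.79×50 = 669.51 + 237.15 + 289.5 = 1196.16
ΣP(Jan 2022)·Q(Jan 2022) = 1.64×387 + 4.00×45 + 4.02×50 = 634.68 + 180 + 201 = 1015.68
Index = 1196.16 / 1015.68 × 100 = 117.7694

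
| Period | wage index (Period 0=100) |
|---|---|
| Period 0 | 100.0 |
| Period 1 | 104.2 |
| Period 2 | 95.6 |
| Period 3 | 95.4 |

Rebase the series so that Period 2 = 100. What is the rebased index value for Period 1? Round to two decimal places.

109.00

Rebased(Period 1) = 104.2 / 95.6 × 100 = 108.9958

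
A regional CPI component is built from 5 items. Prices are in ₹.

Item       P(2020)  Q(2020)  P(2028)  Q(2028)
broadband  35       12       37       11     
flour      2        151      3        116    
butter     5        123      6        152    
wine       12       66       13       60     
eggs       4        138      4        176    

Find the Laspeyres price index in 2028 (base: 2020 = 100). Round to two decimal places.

113.58

Laspeyres price index uses base-period quantities as weights.
ΣP(2028)·Q(2020) = 37×12 + 3×151 + 6×123 + 13×66 + 4×138 = 444 + 453 + 738 + 858 + 552 = 3045
ΣP(2020)·Q(2020) = 35×12 + 2×151 + 5×123 + 12×66 + 4×138 = 420 + 302 + 615 + 792 + 552 = 2681
Index = 3045 / 2681 × 100 = 113.5770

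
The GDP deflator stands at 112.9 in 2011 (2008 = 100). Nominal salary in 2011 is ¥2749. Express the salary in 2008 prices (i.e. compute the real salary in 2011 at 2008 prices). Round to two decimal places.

Real = Nominal ÷ (Index/100) = 2749 ÷ (112.9/100)
     = 2749 ÷ 1.129 = 2434.8981

2434.90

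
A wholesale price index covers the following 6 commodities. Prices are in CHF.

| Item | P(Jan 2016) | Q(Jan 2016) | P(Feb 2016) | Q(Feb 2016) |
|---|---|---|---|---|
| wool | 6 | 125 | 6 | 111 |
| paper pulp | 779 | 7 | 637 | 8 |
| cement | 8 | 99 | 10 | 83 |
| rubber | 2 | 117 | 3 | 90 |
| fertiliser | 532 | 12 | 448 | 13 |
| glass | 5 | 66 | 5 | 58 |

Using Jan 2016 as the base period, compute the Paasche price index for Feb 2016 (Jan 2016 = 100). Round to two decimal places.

Paasche price index uses current-period quantities as weights.
ΣP(Feb 2016)·Q(Feb 2016) = 6×111 + 637×8 + 10×83 + 3×90 + 448×13 + 5×58 = 666 + 5096 + 830 + 270 + 5824 + 290 = 12976
ΣP(Jan 2016)·Q(Feb 2016) = 6×111 + 779×8 + 8×83 + 2×90 + 532×13 + 5×58 = 666 + 6232 + 664 + 180 + 6916 + 290 = 14948
Index = 12976 / 14948 × 100 = 86.8076

86.81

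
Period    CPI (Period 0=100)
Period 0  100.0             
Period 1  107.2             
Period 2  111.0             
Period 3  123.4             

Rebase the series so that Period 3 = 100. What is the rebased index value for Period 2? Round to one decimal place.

Rebased(Period 2) = 111.0 / 123.4 × 100 = 89.9514

90.0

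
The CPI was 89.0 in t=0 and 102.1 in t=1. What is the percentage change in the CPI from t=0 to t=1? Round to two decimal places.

Change = (102.1 − 89.0) / 89.0 × 100
       = 13.1 / 89.0 × 100 = 14.7191%

14.72%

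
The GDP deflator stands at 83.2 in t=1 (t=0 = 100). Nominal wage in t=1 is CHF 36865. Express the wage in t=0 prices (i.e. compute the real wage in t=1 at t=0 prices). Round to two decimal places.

44308.89

Real = Nominal ÷ (Index/100) = 36865 ÷ (83.2/100)
     = 36865 ÷ 0.832 = 44308.8942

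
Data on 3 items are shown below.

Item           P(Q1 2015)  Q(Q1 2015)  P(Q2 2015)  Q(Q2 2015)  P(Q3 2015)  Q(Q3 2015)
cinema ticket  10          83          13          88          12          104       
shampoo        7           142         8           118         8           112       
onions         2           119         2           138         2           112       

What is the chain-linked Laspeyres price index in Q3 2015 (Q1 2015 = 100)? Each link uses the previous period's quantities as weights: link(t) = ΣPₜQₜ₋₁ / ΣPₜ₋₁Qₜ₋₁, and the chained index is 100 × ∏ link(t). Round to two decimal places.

Link Q1 2015→Q2 2015:
ΣP(Q2 2015)Q(Q1 2015) = 13×83 + 8×142 + 2×119 = 1079 + 1136 + 238 = 2453
ΣP(Q1 2015)Q(Q1 2015) = 10×83 + 7×142 + 2×119 = 830 + 994 + 238 = 2062
link = 2453/2062 = 1.189622
Link Q2 2015→Q3 2015:
ΣP(Q3 2015)Q(Q2 2015) = 12×88 + 8×118 + 2×138 = 1056 + 944 + 276 = 2276
ΣP(Q2 2015)Q(Q2 2015) = 13×88 + 8×118 + 2×138 = 1144 + 944 + 276 = 2364
link = 2276/2364 = 0.962775
Chained index = 100 × 1.189622 × 0.962775 = 114.5338

114.53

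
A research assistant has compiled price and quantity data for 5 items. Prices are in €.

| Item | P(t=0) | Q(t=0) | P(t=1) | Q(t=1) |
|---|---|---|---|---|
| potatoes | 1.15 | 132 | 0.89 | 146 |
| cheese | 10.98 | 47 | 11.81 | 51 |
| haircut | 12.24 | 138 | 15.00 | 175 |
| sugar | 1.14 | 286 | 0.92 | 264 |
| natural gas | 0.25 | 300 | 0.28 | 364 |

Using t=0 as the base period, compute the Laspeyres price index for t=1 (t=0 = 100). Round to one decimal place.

112.0

Laspeyres price index uses base-period quantities as weights.
ΣP(t=1)·Q(t=0) = 0.89×132 + 11.81×47 + 15.00×138 + 0.92×286 + 0.28×300 = 117.48 + 555.07 + 2070 + 263.12 + 84 = 3089.67
ΣP(t=0)·Q(t=0) = 1.15×132 + 10.98×47 + 12.24×138 + 1.14×286 + 0.25×300 = 151.8 + 516.06 + 1689.12 + 326.04 + 75 = 2758.02
Index = 3089.67 / 2758.02 × 100 = 112.0249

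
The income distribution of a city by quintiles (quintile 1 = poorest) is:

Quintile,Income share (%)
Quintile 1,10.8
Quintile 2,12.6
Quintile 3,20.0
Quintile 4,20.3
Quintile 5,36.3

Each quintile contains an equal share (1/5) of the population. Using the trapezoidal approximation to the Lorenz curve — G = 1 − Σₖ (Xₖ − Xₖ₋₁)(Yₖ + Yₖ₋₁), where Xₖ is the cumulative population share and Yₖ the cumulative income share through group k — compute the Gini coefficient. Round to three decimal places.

Cumulative income shares Yₖ: 0.1080, 0.2340, 0.4340, 0.6370, 1.0000
Σ (Xₖ−Xₖ₋₁)(Yₖ+Yₖ₋₁) = (1/5)(0.1080+0.0000) + (1/5)(0.2340+0.1080) + (1/5)(0.4340+0.2340) + (1/5)(0.6370+0.4340) + (1/5)(1.0000+0.6370)
  = 0.0216 + 0.0684 + 0.1336 + 0.2142 + 0.3274 = 0.7652
G = 1 − 0.7652 = 0.2348

0.235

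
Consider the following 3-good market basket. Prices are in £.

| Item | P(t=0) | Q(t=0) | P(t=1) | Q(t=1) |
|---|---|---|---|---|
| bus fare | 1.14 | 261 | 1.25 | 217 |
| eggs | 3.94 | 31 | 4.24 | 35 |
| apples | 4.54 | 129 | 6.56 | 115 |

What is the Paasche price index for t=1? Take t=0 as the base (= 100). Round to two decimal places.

129.39

Paasche price index uses current-period quantities as weights.
ΣP(t=1)·Q(t=1) = 1.25×217 + 4.24×35 + 6.56×115 = 271.25 + 148.4 + 754.4 = 1174.05
ΣP(t=0)·Q(t=1) = 1.14×217 + 3.94×35 + 4.54×115 = 247.38 + 137.9 + 522.1 = 907.38
Index = 1174.05 / 907.38 × 100 = 129.3890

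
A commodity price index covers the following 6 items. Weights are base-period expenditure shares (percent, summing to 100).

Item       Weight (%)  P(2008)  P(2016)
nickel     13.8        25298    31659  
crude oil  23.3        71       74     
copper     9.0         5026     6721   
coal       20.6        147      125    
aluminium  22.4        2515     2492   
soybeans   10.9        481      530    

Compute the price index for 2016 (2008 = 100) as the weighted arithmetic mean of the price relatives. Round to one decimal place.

nickel: 13.8 × (31659/25298) = 13.8 × 1.251443 = 17.2699
crude oil: 23.3 × (74/71) = 23.3 × 1.042254 = 24.2845
copper: 9.0 × (6721/5026) = 9.0 × 1.337246 = 12.0352
coal: 20.6 × (125/147) = 20.6 × 0.850340 = 17.5170
aluminium: 22.4 × (2492/2515) = 22.4 × 0.990855 = 22.1951
soybeans: 10.9 × (530/481) = 10.9 × 1.101871 = 12.0104
Index = Σ wᵢ·(p₁ᵢ/p₀ᵢ) = 17.2699 + 24.2845 + 12.0352 + 17.5170 + 22.1951 + 12.0104 = 105.3122

105.3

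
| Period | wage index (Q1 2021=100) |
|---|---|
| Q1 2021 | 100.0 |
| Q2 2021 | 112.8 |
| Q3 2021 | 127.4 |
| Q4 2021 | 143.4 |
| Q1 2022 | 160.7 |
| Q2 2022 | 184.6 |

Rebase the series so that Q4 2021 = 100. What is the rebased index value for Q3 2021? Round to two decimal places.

Rebased(Q3 2021) = 127.4 / 143.4 × 100 = 88.8424

88.84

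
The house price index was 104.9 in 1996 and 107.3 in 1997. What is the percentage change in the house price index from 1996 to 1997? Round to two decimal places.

Change = (107.3 − 104.9) / 104.9 × 100
       = 2.4 / 104.9 × 100 = 2.2879%

2.29%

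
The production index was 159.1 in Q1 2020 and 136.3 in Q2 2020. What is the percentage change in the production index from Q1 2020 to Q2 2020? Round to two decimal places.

-14.33%

Change = (136.3 − 159.1) / 159.1 × 100
       = -22.8 / 159.1 × 100 = -14.3306%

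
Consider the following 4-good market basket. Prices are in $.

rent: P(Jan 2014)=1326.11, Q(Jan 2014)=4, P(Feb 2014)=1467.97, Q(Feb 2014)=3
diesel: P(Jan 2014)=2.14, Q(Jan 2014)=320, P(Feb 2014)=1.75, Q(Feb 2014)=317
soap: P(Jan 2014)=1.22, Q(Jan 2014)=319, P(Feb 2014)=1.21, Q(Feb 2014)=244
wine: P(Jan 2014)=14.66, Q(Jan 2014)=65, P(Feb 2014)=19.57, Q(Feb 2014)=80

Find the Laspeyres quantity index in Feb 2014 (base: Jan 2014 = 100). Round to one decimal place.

83.6

Laspeyres quantity index uses base-period prices as weights.
ΣP(Jan 2014)·Q(Feb 2014) = 1326.11×3 + 2.14×317 + 1.22×244 + 14.66×80 = 3978.33 + 678.38 + 297.68 + 1172.8 = 6127.19
ΣP(Jan 2014)·Q(Jan 2014) = 1326.11×4 + 2.14×320 + 1.22×319 + 14.66×65 = 5304.44 + 684.8 + 389.18 + 952.9 = 7331.32
Index = 6127.19 / 7331.32 × 100 = 83.5755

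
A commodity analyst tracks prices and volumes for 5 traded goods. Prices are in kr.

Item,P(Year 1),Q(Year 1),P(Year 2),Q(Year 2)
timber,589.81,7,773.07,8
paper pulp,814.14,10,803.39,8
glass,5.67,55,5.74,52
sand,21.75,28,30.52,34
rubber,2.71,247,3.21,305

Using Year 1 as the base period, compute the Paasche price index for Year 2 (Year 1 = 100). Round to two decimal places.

114.01

Paasche price index uses current-period quantities as weights.
ΣP(Year 2)·Q(Year 2) = 773.07×8 + 803.39×8 + 5.74×52 + 30.52×34 + 3.21×305 = 6184.56 + 6427.12 + 298.48 + 1037.68 + 979.05 = 14926.89
ΣP(Year 1)·Q(Year 2) = 589.81×8 + 814.14×8 + 5.67×52 + 21.75×34 + 2.71×305 = 4718.48 + 6513.12 + 294.84 + 739.5 + 826.55 = 13092.49
Index = 14926.89 / 13092.49 × 100 = 114.0111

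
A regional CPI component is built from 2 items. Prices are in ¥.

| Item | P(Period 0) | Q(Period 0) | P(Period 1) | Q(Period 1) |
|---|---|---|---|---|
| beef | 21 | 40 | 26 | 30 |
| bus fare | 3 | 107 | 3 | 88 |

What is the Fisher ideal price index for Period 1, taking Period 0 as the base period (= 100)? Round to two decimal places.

Laspeyres component (base-period weights):
ΣP(Period 1)Q(Period 0) = 26×40 + 3×107 = 1040 + 321 = 1361
ΣP(Period 0)Q(Period 0) = 21×40 + 3×107 = 840 + 321 = 1161
L = 1361 / 1161 × 100 = 117.2265
Paasche component (current-period weights):
ΣP(Period 1)Q(Period 1) = 26×30 + 3×88 = 780 + 264 = 1044
ΣP(Period 0)Q(Period 1) = 21×30 + 3×88 = 630 + 264 = 894
P = 1044 / 894 × 100 = 116.7785
Fisher = √(L × P) = √(117.2265 × 116.7785) = 117.0023

117.00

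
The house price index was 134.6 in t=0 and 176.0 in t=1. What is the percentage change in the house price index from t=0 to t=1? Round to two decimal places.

Change = (176.0 − 134.6) / 134.6 × 100
       = 41.4 / 134.6 × 100 = 30.7578%

30.76%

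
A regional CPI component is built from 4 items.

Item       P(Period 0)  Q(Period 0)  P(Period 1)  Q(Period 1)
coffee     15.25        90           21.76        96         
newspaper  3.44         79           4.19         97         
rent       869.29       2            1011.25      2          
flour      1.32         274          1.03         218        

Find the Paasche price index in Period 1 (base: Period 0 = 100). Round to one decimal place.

Paasche price index uses current-period quantities as weights.
ΣP(Period 1)·Q(Period 1) = 21.76×96 + 4.19×97 + 1011.25×2 + 1.03×218 = 2088.96 + 406.43 + 2022.5 + 224.54 = 4742.43
ΣP(Period 0)·Q(Period 1) = 15.25×96 + 3.44×97 + 869.29×2 + 1.32×218 = 1464 + 333.68 + 1738.58 + 287.76 = 3824.02
Index = 4742.43 / 3824.02 × 100 = 124.0169

124.0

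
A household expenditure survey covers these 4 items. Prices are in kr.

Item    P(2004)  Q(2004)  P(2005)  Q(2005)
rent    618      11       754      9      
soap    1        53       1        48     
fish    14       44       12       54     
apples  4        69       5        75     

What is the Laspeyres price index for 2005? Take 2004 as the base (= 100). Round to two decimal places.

Laspeyres price index uses base-period quantities as weights.
ΣP(2005)·Q(2004) = 754×11 + 1×53 + 12×44 + 5×69 = 8294 + 53 + 528 + 345 = 9220
ΣP(2004)·Q(2004) = 618×11 + 1×53 + 14×44 + 4×69 = 6798 + 53 + 616 + 276 = 7743
Index = 9220 / 7743 × 100 = 119.0753

119.08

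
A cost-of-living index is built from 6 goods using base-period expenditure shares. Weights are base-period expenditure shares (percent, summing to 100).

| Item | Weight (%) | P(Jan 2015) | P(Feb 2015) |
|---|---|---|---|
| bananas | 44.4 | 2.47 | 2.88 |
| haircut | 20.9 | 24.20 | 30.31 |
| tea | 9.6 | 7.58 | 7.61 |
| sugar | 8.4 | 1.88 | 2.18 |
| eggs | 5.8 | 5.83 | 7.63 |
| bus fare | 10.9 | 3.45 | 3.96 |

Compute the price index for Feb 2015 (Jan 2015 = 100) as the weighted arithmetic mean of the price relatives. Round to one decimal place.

bananas: 44.4 × (2.88/2.47) = 44.4 × 1.165992 = 51.7700
haircut: 20.9 × (30.31/24.20) = 20.9 × 1.252479 = 26.1768
tea: 9.6 × (7.61/7.58) = 9.6 × 1.003958 = 9.6380
sugar: 8.4 × (2.18/1.88) = 8.4 × 1.159574 = 9.7404
eggs: 5.8 × (7.63/5.83) = 5.8 × 1.308748 = 7.5907
bus fare: 10.9 × (3.96/3.45) = 10.9 × 1.147826 = 12.5113
Index = Σ wᵢ·(p₁ᵢ/p₀ᵢ) = 51.7700 + 26.1768 + 9.6380 + 9.7404 + 7.5907 + 12.5113 = 117.4273

117.4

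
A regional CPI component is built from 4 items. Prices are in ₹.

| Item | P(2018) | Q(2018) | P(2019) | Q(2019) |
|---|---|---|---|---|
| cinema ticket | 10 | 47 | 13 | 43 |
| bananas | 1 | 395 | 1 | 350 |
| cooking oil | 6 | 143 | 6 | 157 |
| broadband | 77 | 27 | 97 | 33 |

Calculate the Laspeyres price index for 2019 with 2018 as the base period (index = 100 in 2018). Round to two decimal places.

117.91

Laspeyres price index uses base-period quantities as weights.
ΣP(2019)·Q(2018) = 13×47 + 1×395 + 6×143 + 97×27 = 611 + 395 + 858 + 2619 = 4483
ΣP(2018)·Q(2018) = 10×47 + 1×395 + 6×143 + 77×27 = 470 + 395 + 858 + 2079 = 3802
Index = 4483 / 3802 × 100 = 117.9116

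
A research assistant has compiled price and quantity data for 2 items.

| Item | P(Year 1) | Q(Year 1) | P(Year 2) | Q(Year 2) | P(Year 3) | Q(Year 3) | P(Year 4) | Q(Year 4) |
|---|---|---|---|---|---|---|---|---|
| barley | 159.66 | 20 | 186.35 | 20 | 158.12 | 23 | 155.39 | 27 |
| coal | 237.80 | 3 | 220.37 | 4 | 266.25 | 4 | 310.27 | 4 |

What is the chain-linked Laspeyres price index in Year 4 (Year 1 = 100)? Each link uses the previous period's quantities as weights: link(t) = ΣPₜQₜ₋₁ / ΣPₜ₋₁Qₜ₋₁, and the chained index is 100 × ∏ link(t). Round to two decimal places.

105.52

Link Year 1→Year 2:
ΣP(Year 2)Q(Year 1) = 186.35×20 + 220.37×3 = 3727 + 661.11 = 4388.11
ΣP(Year 1)Q(Year 1) = 159.66×20 + 237.80×3 = 3193.2 + 713.4 = 3906.6
link = 4388.11/3906.6 = 1.123256
Link Year 2→Year 3:
ΣP(Year 3)Q(Year 2) = 158.12×20 + 266.25×4 = 3162.4 + 1065 = 4227.4
ΣP(Year 2)Q(Year 2) = 186.35×20 + 220.37×4 = 3727 + 881.48 = 4608.48
link = 4227.4/4608.48 = 0.917309
Link Year 3→Year 4:
ΣP(Year 4)Q(Year 3) = 155.39×23 + 310.27×4 = 3573.97 + 1241.08 = 4815.05
ΣP(Year 3)Q(Year 3) = 158.12×23 + 266.25×4 = 3636.76 + 1065 = 4701.76
link = 4815.05/4701.76 = 1.024095
Chained index = 100 × 1.123256 × 0.917309 × 1.024095 = 105.5199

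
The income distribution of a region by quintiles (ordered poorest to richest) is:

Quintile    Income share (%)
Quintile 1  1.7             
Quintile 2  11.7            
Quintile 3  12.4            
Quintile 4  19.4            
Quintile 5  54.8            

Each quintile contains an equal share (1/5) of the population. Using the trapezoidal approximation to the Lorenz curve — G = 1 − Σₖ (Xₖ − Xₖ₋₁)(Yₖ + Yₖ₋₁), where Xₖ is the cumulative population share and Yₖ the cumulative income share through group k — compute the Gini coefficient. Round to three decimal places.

0.456

Cumulative income shares Yₖ: 0.0170, 0.1340, 0.2580, 0.4520, 1.0000
Σ (Xₖ−Xₖ₋₁)(Yₖ+Yₖ₋₁) = (1/5)(0.0170+0.0000) + (1/5)(0.1340+0.0170) + (1/5)(0.2580+0.1340) + (1/5)(0.4520+0.2580) + (1/5)(1.0000+0.4520)
  = 0.0034 + 0.0302 + 0.0784 + 0.1420 + 0.2904 = 0.5444
G = 1 − 0.5444 = 0.4556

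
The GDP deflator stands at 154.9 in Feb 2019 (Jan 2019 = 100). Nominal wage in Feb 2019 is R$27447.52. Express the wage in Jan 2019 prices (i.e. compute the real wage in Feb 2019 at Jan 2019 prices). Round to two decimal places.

Real = Nominal ÷ (Index/100) = 27447.52 ÷ (154.9/100)
     = 27447.52 ÷ 1.549 = 17719.5094

17719.51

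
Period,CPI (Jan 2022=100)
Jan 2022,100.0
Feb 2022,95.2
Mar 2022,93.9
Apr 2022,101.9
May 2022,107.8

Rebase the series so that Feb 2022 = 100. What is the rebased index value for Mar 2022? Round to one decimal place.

Rebased(Mar 2022) = 93.9 / 95.2 × 100 = 98.6345

98.6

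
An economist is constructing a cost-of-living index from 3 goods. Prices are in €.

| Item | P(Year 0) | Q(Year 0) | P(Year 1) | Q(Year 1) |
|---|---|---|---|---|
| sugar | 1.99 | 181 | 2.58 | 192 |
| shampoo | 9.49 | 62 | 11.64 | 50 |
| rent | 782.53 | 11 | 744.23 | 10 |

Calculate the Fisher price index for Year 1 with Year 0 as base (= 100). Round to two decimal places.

98.12

Laspeyres component (base-period weights):
ΣP(Year 1)Q(Year 0) = 2.58×181 + 11.64×62 + 744.23×11 = 466.98 + 721.68 + 8186.53 = 9375.19
ΣP(Year 0)Q(Year 0) = 1.99×181 + 9.49×62 + 782.53×11 = 360.19 + 588.38 + 8607.83 = 9556.4
L = 9375.19 / 9556.4 × 100 = 98.1038
Paasche component (current-period weights):
ΣP(Year 1)Q(Year 1) = 2.58×192 + 11.64×50 + 744.23×10 = 495.36 + 582 + 7442.3 = 8519.66
ΣP(Year 0)Q(Year 1) = 1.99×192 + 9.49×50 + 782.53×10 = 382.08 + 474.5 + 7825.3 = 8681.88
P = 8519.66 / 8681.88 × 100 = 98.1315
Fisher = √(L × P) = √(98.1038 × 98.1315) = 98.1176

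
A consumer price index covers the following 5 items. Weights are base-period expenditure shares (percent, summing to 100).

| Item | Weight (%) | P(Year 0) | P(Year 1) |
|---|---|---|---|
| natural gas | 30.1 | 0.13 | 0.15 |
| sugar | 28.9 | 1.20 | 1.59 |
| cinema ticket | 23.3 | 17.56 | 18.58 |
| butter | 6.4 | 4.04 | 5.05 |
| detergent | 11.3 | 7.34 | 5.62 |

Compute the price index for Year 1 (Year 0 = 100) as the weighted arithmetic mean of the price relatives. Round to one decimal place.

natural gas: 30.1 × (0.15/0.13) = 30.1 × 1.153846 = 34.7308
sugar: 28.9 × (1.59/1.20) = 28.9 × 1.325000 = 38.2925
cinema ticket: 23.3 × (18.58/17.56) = 23.3 × 1.058087 = 24.6534
butter: 6.4 × (5.05/4.04) = 6.4 × 1.250000 = 8.0000
detergent: 11.3 × (5.62/7.34) = 11.3 × 0.765668 = 8.6520
Index = Σ wᵢ·(p₁ᵢ/p₀ᵢ) = 34.7308 + 38.2925 + 24.6534 + 8.0000 + 8.6520 = 114.3287

114.3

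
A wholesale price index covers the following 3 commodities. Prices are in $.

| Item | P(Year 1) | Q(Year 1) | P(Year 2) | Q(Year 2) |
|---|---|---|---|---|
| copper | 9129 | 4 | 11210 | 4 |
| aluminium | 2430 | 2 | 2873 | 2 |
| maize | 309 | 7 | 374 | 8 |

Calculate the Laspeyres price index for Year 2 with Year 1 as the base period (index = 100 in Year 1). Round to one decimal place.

Laspeyres price index uses base-period quantities as weights.
ΣP(Year 2)·Q(Year 1) = 11210×4 + 2873×2 + 374×7 = 44840 + 5746 + 2618 = 53204
ΣP(Year 1)·Q(Year 1) = 9129×4 + 2430×2 + 309×7 = 36516 + 4860 + 2163 = 43539
Index = 53204 / 43539 × 100 = 122.1985

122.2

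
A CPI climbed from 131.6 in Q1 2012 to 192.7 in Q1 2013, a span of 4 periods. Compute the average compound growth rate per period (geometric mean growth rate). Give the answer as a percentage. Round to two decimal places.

Growth factor = (192.7/131.6)^(1/4) = (1.464286)^(1/4) = 1.100035
Growth rate = 1.100035 − 1 = 0.100035 = 10.0035%

10.00%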